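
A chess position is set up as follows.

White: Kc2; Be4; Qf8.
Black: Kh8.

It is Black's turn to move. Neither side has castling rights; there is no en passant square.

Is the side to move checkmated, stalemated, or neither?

Black to move; black king on h8.
In check: yes, from the white queen on f8.
King squares — g7: attacked by Qf8; h7: attacked by Be4; g8: attacked by Qf8.
Legal moves for Black: none.
In check with no legal moves → checkmate.

checkmate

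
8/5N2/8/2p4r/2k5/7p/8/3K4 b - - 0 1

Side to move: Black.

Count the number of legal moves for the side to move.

16

Black to move; king on c4.
In check: no.
Legal moves: Rh8, Rh7, Rh6, Rg5, Rf5, Re5, Rd5+, Rh4, Kd5, Kb5, Kd4, Kb4, Kd3, Kc3, Kb3, h2.
Count: 16.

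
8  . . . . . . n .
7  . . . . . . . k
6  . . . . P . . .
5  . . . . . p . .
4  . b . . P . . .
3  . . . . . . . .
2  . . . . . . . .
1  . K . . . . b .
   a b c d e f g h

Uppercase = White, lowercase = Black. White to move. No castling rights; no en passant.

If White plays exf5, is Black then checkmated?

After exf5: black king on h7; in check: no.
Black is not in check, so this cannot be checkmate.

no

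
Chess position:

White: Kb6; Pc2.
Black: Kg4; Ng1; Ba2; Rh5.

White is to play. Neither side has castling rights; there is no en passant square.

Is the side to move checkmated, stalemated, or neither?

White to move; white king on b6.
In check: no.
Legal moves for White: Kc7, Kb7, Ka7, Kc6, Ka6, c3, c4.
White has 7 legal moves and is not in check → neither.

neither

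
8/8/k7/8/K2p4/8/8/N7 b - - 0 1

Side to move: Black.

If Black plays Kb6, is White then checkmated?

After Kb6: white king on a4; in check: no.
White is not in check, so this cannot be checkmate.

no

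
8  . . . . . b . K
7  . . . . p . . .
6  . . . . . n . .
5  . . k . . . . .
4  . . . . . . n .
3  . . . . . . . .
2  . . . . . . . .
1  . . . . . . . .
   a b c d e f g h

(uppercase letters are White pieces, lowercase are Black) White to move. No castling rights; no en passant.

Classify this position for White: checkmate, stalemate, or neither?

White to move; white king on h8.
In check: no.
King squares — g7: attacked by Bf8; h7: attacked by Nf6; g8: attacked by Nf6.
Legal moves for White: none.
Not in check and no legal moves → stalemate.

stalemate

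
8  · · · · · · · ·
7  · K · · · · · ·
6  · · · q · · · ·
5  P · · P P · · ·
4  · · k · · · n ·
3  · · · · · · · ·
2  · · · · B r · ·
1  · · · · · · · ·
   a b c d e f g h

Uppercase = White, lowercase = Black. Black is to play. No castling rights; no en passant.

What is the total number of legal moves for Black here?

Black to move; king on c4.
In check: yes, from the white bishop on e2.
Legal moves: Kxd5, Kc5, Kd4, Kb4, Kc3, Kb3, Rxe2.
Count: 7.

7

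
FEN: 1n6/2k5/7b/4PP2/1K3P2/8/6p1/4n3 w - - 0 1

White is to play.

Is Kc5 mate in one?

no

After Kc5: black king on c7; in check: no.
Black is not in check, so this cannot be checkmate.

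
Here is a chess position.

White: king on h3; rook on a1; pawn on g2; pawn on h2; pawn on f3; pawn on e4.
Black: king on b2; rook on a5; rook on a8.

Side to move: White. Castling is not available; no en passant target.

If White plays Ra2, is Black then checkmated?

After Ra2: black king on b2; in check: yes, from the white rook on a2.
Black has 6 legal replies: Kc3, Kb3, Kxa2, Kc1, Kb1, Rxa2.
In check but a legal move exists → not checkmate.

no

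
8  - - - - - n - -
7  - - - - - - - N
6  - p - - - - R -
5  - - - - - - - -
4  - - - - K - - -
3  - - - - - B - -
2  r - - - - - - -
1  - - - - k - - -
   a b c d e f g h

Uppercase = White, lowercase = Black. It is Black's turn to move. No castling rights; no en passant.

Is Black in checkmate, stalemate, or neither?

Black to move; black king on e1.
In check: no.
Legal moves for Black include: Nxh7, Nd7, Nxg6, Ne6, Ra8, Ra7, Ra6, Ra5, Ra4+, Ra3, Rh2, Rg2, Rf2, Re2+, Rd2, Rc2, Rb2, Ra1, ... (list truncated; more exist).
Black has legal moves and is not in check → neither.

neither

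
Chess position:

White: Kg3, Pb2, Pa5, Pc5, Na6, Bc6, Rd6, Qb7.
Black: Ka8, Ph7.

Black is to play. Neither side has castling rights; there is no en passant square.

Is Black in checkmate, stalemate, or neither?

Black to move; black king on a8.
In check: yes, from the white queen on b7.
King squares — a7: attacked by Qb7; b7: attacked by Bc6; b8: attacked by Na6.
Legal moves for Black: none.
In check with no legal moves → checkmate.

checkmate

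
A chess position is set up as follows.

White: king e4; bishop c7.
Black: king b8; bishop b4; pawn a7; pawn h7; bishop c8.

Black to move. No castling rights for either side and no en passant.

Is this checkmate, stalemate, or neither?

neither

Black to move; black king on b8.
In check: yes, from the white bishop on c7.
Legal moves for Black: Ka8, Kxc7, Kb7.
Black is in check but has 3 legal moves → neither.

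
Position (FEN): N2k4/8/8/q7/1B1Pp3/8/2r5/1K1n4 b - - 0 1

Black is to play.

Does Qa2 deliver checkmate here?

yes

After Qa2: white king on b1; in check: yes, from the black queen on a2.
King squares — a1: attacked by Qa2; c1: attacked by Rc2; a2: attacked by Rc2; b2: attacked by Nd1; c2: attacked by Qa2.
White has no legal moves → checkmate.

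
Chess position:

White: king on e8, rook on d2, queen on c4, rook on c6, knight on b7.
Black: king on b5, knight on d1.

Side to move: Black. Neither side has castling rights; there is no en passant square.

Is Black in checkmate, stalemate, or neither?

checkmate

Black to move; black king on b5.
In check: yes, from the white queen on c4.
King squares — a4: attacked by Qc4; b4: attacked by Qc4; c4: attacked by Rc6; a5: attacked by Nb7; c5: attacked by Qc4; a6: attacked by Qc4; b6: attacked by Rc6; c6: attacked by Qc4.
Legal moves for Black: none.
In check with no legal moves → checkmate.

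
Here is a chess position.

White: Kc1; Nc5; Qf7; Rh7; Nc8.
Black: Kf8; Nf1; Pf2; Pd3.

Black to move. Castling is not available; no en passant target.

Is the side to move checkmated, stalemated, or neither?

Black to move; black king on f8.
In check: yes, from the white queen on f7.
King squares — e7: attacked by Qf7; f7: attacked by Rh7; g7: attacked by Qf7; e8: attacked by Qf7; g8: attacked by Qf7.
Legal moves for Black: none.
In check with no legal moves → checkmate.

checkmate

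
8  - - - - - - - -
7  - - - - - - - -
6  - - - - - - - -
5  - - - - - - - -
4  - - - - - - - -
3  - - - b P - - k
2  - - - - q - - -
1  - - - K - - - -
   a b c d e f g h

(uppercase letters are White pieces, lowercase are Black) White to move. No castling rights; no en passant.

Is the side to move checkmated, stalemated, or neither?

neither

White to move; white king on d1.
In check: yes, from the black queen on e2.
Legal moves for White: Kc1.
White is in check but has 1 legal move → neither.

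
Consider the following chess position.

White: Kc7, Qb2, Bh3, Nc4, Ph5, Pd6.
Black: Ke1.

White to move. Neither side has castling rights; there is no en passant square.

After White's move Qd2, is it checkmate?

yes

After Qd2: black king on e1; in check: yes, from the white queen on d2.
King squares — d1: attacked by Qd2; f1: attacked by Bh3; d2: attacked by Nc4; e2: attacked by Qd2; f2: attacked by Qd2.
Black has no legal moves → checkmate.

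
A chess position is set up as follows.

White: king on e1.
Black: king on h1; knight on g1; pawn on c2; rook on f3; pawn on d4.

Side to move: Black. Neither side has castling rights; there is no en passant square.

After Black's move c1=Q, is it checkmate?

After c1=Q: white king on e1; in check: yes, from the black queen on c1.
King squares — d1: attacked by Qc1; f1: attacked by Qc1; d2: attacked by Qc1; e2: attacked by Ng1; f2: attacked by Rf3.
White has no legal moves → checkmate.

yes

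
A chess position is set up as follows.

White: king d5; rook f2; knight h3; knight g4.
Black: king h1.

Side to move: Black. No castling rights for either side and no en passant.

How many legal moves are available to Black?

Black to move; king on h1.
In check: no.
Legal moves: none.
Count: 0.

0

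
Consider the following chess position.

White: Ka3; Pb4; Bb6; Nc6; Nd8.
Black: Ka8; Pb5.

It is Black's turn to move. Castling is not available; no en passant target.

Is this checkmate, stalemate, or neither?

Black to move; black king on a8.
In check: no.
King squares — a7: attacked by Bb6; b7: attacked by Nd8; b8: attacked by Nc6.
Legal moves for Black: none.
Not in check and no legal moves → stalemate.

stalemate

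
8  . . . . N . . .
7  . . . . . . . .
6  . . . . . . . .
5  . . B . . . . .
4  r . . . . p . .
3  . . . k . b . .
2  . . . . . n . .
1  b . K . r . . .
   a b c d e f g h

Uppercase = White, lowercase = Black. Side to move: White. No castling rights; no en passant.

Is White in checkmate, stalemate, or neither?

White to move; white king on c1.
In check: yes, from the black rook on e1.
King squares — b1: attacked by Re1; d1: attacked by Re1; b2: attacked by Ba1; c2: attacked by Kd3; d2: attacked by Kd3.
Legal moves for White: none.
In check with no legal moves → checkmate.

checkmate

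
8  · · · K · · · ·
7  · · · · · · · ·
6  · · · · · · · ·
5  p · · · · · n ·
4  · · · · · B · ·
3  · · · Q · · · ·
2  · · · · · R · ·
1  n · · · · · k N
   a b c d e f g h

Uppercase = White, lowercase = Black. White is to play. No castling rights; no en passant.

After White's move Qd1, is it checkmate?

After Qd1: black king on g1; in check: yes, from the white queen on d1.
King squares — f1: attacked by Qd1; h1: attacked by Qd1; f2: attacked by Nh1; g2: attacked by Rf2; h2: attacked by Rf2.
Black has no legal moves → checkmate.

yes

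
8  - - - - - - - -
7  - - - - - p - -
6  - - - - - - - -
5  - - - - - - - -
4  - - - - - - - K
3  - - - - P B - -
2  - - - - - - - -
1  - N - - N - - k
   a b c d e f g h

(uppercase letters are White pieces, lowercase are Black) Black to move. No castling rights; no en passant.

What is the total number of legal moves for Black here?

2

Black to move; king on h1.
In check: yes, from the white bishop on f3.
Legal moves: Kh2, Kg1.
Count: 2.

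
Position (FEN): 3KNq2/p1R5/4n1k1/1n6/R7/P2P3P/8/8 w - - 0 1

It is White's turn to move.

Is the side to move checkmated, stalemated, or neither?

neither

White to move; white king on d8.
In check: yes, from the black knight on e6.
Legal moves for White: Kc8, Kd7.
White is in check but has 2 legal moves → neither.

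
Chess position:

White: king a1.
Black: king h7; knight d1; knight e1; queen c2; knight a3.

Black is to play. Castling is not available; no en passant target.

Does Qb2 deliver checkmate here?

After Qb2: white king on a1; in check: yes, from the black queen on b2.
King squares — b1: attacked by Qb2; a2: attacked by Qb2; b2: attacked by Nd1.
White has no legal moves → checkmate.

yes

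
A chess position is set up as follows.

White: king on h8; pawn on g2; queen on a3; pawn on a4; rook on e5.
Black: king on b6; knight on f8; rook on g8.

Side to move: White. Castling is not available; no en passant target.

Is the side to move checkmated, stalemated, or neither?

neither

White to move; white king on h8.
In check: yes, from the black rook on g8.
King squares — g7: attacked by Rg8; h7: attacked by Nf8; g8: available.
Legal moves for White: Kxg8.
White is in check but has 1 legal move → neither.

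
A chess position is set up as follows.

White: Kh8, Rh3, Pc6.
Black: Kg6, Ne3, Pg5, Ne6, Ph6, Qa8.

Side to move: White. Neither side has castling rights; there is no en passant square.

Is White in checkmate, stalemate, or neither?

White to move; white king on h8.
In check: yes, from the black queen on a8.
King squares — g7: attacked by Ne6; h7: attacked by Kg6; g8: attacked by Qa8.
Legal moves for White: none.
In check with no legal moves → checkmate.

checkmate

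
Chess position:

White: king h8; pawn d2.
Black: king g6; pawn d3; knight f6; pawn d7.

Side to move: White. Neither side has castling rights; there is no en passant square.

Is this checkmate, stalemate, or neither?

stalemate

White to move; white king on h8.
In check: no.
King squares — g7: attacked by Kg6; h7: attacked by Nf6; g8: attacked by Nf6.
Legal moves for White: none.
Not in check and no legal moves → stalemate.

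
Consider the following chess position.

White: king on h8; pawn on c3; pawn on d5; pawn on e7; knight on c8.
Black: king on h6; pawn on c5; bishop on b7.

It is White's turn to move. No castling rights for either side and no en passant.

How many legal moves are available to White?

White to move; king on h8.
In check: no.
Legal moves: Kg8, Na7, Nd6, Nb6, e8=Q, e8=R, e8=B, e8=N, d6, c4.
Count: 10.

10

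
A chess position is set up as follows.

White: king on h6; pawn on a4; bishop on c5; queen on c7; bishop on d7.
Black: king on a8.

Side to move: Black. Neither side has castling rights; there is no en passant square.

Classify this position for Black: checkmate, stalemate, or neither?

stalemate

Black to move; black king on a8.
In check: no.
King squares — a7: attacked by Bc5; b7: attacked by Qc7; b8: attacked by Qc7.
Legal moves for Black: none.
Not in check and no legal moves → stalemate.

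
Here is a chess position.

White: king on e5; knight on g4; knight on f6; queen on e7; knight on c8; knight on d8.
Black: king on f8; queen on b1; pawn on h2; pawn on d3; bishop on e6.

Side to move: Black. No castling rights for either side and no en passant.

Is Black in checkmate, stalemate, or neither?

checkmate

Black to move; black king on f8.
In check: yes, from the white queen on e7.
King squares — e7: attacked by Nc8; f7: attacked by Qe7; g7: attacked by Qe7; e8: attacked by Nf6; g8: attacked by Nf6.
Legal moves for Black: none.
In check with no legal moves → checkmate.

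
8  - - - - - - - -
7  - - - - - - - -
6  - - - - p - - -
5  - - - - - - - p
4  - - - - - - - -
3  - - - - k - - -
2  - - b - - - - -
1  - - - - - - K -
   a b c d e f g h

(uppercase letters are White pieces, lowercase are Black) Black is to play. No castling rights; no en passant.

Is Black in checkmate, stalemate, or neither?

Black to move; black king on e3.
In check: no.
Legal moves for Black: Kf4, Ke4, Kd4, Kf3, Kd3, Ke2, Kd2, Bh7, Bg6, Bf5, Be4, Ba4, Bd3, Bb3, Bd1, Bb1, e5, h4.
Black has 18 legal moves and is not in check → neither.

neither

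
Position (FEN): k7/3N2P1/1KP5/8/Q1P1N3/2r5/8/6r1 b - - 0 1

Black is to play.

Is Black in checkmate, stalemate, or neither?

checkmate

Black to move; black king on a8.
In check: yes, from the white queen on a4.
King squares — a7: attacked by Qa4; b7: attacked by Kb6; b8: attacked by Nd7.
Legal moves for Black: none.
In check with no legal moves → checkmate.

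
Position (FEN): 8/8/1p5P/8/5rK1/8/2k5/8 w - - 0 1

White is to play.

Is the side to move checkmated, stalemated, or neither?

White to move; white king on g4.
In check: yes, from the black rook on f4.
Legal moves for White: Kh5, Kg5, Kxf4, Kh3, Kg3.
White is in check but has 5 legal moves → neither.

neither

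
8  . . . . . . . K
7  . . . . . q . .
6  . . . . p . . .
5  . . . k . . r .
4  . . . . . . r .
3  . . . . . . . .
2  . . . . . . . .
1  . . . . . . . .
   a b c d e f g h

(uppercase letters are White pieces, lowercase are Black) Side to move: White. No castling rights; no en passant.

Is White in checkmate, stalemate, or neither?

stalemate

White to move; white king on h8.
In check: no.
King squares — g7: attacked by Rg5; h7: attacked by Qf7; g8: attacked by Rg5.
Legal moves for White: none.
Not in check and no legal moves → stalemate.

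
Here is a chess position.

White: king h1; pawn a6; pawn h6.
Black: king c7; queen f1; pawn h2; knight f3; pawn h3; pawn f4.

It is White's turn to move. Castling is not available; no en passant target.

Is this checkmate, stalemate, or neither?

White to move; white king on h1.
In check: yes, from the black queen on f1.
King squares — g1: attacked by Qf1; g2: attacked by Qf1; h2: attacked by Nf3.
Legal moves for White: none.
In check with no legal moves → checkmate.

checkmate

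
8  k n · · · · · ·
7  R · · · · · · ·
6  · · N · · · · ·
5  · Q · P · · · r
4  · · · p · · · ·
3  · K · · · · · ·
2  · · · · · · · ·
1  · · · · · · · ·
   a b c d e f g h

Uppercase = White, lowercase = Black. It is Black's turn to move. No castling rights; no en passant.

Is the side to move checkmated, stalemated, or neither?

checkmate

Black to move; black king on a8.
In check: yes, from the white rook on a7.
King squares — a7: attacked by Nc6; b7: attacked by Qb5; b8: own knight.
Legal moves for Black: none.
In check with no legal moves → checkmate.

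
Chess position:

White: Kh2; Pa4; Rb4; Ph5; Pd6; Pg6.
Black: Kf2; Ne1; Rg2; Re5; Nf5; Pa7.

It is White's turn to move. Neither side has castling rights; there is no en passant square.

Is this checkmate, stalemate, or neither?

neither

White to move; white king on h2.
In check: yes, from the black rook on g2.
King squares — g1: attacked by Kf2; h1: available; g2: attacked by Ne1; g3: attacked by Kf2; h3: available.
Legal moves for White: Kh3, Kh1.
White is in check but has 2 legal moves → neither.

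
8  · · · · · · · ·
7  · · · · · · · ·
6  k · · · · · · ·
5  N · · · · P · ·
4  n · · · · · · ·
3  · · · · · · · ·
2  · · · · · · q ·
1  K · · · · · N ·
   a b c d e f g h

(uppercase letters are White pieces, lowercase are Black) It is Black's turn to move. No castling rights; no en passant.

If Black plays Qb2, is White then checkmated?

yes

After Qb2: white king on a1; in check: yes, from the black queen on b2.
King squares — b1: attacked by Qb2; a2: attacked by Qb2; b2: attacked by Na4.
White has no legal moves → checkmate.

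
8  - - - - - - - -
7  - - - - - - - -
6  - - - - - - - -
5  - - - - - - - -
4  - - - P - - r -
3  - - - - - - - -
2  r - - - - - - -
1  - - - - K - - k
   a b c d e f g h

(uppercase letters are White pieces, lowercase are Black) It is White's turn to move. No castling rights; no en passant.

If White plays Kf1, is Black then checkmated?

After Kf1: black king on h1; in check: no.
Black is not in check, so this cannot be checkmate.

no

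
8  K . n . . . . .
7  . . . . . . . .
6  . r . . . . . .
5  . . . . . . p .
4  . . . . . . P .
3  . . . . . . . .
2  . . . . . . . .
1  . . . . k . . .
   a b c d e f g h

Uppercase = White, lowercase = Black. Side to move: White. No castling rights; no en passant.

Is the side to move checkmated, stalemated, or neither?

White to move; white king on a8.
In check: no.
King squares — a7: attacked by Nc8; b7: attacked by Rb6; b8: attacked by Rb6.
Legal moves for White: none.
Not in check and no legal moves → stalemate.

stalemate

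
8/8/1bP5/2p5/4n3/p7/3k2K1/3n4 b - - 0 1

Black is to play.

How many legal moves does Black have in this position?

Black to move; king on d2.
In check: no.
Legal moves: Bd8, Bc7, Ba7, Ba5, Nf6, Nd6, Ng5, Ng3, Nec3, Nef2, Ke3, Kd3, Kc3, Ke2, Kc2, Ke1, Kc1, Ne3+, Ndc3, Ndf2, Nb2, c4, a2.
Count: 23.

23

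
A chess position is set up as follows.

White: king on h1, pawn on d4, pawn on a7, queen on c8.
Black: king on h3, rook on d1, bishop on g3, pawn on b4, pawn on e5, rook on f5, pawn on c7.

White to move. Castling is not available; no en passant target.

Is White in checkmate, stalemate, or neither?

White to move; white king on h1.
In check: yes, from the black rook on d1.
King squares — g1: attacked by Rd1; g2: attacked by Kh3; h2: attacked by Bg3.
Legal moves for White: none.
In check with no legal moves → checkmate.

checkmate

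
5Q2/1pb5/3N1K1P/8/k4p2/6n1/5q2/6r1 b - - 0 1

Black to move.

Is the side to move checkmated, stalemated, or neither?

Black to move; black king on a4.
In check: no.
Legal moves for Black include: Bd8+, Bb8, Bxd6, Bb6, Ba5, Ka5, Kb4, Kb3, Ka3, Nh5+, Nf5, Ne4+, Ne2, Nh1, Nf1, Qa7, Qb6, Qc5, ... (list truncated; more exist).
Black has legal moves and is not in check → neither.

neither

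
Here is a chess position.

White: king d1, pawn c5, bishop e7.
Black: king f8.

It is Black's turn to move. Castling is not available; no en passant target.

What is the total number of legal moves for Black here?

Black to move; king on f8.
In check: yes, from the white bishop on e7.
Legal moves: Kg8, Ke8, Kg7, Kf7, Kxe7.
Count: 5.

5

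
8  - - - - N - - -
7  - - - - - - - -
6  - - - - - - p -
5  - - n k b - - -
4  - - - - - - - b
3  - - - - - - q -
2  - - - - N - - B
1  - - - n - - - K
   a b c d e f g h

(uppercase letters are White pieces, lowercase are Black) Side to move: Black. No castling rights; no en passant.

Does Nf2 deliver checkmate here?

After Nf2: white king on h1; in check: yes, from the black knight on f2.
King squares — g1: attacked by Qg3; g2: attacked by Qg3; h2: own bishop.
White has no legal moves → checkmate.

yes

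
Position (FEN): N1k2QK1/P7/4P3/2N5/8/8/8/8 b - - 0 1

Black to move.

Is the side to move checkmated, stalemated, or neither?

checkmate

Black to move; black king on c8.
In check: yes, from the white queen on f8.
King squares — b7: attacked by Nc5; c7: attacked by Na8; d7: attacked by Nc5; b8: attacked by Pa7; d8: attacked by Qf8.
Legal moves for Black: none.
In check with no legal moves → checkmate.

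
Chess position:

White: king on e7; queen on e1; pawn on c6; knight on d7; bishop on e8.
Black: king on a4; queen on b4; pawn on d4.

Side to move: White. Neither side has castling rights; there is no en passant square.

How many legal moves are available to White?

6

White to move; king on e7.
In check: yes, from the black queen on b4.
Legal moves: Kd8, Kf7, Kf6, Ke6, Nc5+, Qxb4+.
Count: 6.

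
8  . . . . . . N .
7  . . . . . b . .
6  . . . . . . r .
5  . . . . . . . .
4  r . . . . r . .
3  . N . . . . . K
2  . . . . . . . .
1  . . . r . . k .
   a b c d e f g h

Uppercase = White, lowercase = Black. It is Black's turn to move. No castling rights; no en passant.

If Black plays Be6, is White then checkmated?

After Be6: white king on h3; in check: yes, from the black bishop on e6.
King squares — g2: attacked by Kg1; h2: attacked by Kg1; g3: attacked by Rg6; g4: attacked by Rf4; h4: attacked by Rf4.
White has no legal moves → checkmate.

yes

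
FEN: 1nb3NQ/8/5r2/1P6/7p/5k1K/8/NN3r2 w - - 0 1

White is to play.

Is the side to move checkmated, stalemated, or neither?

White to move; white king on h3.
In check: yes, from the black bishop on c8.
King squares — g2: attacked by Kf3; h2: available; g3: attacked by Kf3; g4: attacked by Kf3; h4: available.
Legal moves for White: Kxh4, Kh2.
White is in check but has 2 legal moves → neither.

neither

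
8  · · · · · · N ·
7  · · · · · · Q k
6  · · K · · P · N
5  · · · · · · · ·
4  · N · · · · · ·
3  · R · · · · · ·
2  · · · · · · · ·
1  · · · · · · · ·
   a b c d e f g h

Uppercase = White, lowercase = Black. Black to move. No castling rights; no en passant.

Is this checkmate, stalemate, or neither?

checkmate

Black to move; black king on h7.
In check: yes, from the white queen on g7.
King squares — g6: attacked by Qg7; h6: attacked by Qg7; g7: attacked by Pf6; g8: attacked by Nh6; h8: attacked by Qg7.
Legal moves for Black: none.
In check with no legal moves → checkmate.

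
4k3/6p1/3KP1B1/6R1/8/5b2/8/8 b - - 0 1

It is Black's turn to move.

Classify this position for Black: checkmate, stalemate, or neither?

neither

Black to move; black king on e8.
In check: yes, from the white bishop on g6.
Legal moves for Black: Kf8, Kd8.
Black is in check but has 2 legal moves → neither.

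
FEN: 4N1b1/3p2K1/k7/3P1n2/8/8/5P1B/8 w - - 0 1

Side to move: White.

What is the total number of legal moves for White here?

5

White to move; king on g7.
In check: yes, from the black knight on f5.
Legal moves: Kh8, Kxg8, Kf8, Kg6, Kf6.
Count: 5.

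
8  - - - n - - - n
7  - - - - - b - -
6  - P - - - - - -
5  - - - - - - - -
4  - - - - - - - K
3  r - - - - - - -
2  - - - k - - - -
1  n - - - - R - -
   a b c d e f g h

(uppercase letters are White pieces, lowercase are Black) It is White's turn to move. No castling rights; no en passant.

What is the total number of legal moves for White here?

White to move; king on h4.
In check: no.
Legal moves: Kg5, Kg4, Rxf7, Rf6, Rf5, Rf4, Rf3, Rf2+, Rh1, Rg1, Re1, Rd1+, Rc1, Rb1, Rxa1, b7.
Count: 16.

16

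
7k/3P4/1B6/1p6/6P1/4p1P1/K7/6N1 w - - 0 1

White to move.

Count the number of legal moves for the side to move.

20

White to move; king on a2.
In check: no.
Legal moves: Bd8, Bc7, Ba7, Bc5, Ba5, Bd4+, Bxe3, Kb3, Ka3, Kb2, Kb1, Ka1, Nh3, Nf3, Ne2, d8=Q+, d8=R+, d8=B, d8=N, g5.
Count: 20.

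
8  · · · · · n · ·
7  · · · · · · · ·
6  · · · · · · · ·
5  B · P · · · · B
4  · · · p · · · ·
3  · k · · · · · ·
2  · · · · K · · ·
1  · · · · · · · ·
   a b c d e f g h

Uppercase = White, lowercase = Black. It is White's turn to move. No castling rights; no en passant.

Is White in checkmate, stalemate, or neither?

White to move; white king on e2.
In check: no.
Legal moves for White include: Be8, Bf7+, Bg6, Bg4, Bf3, Bd8, Bc7, Bb6, Bb4, Bc3, Bd2, Be1, Kf3, Kd3, Kf2, Kd2, Kf1, Ke1, ... (list truncated; more exist).
White has legal moves and is not in check → neither.

neither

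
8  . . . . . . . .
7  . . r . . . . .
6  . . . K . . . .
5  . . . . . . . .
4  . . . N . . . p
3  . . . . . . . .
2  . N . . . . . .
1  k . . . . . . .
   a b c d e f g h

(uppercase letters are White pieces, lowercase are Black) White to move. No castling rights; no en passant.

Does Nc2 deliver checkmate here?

no

After Nc2: black king on a1; in check: yes, from the white knight on c2.
Black has 4 legal replies: Kxb2, Ka2, Kb1, Rxc2.
In check but a legal move exists → not checkmate.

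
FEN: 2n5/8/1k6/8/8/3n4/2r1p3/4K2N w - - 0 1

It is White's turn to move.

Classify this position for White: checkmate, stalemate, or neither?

White to move; white king on e1.
In check: yes, from the black knight on d3.
King squares — d1: attacked by Pe2; f1: attacked by Pe2; d2: attacked by Rc2; e2: attacked by Rc2; f2: attacked by Nd3.
Legal moves for White: none.
In check with no legal moves → checkmate.

checkmate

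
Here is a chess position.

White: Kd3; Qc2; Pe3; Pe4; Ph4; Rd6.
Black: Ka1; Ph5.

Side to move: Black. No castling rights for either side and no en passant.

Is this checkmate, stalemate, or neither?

Black to move; black king on a1.
In check: no.
King squares — b1: attacked by Qc2; a2: attacked by Qc2; b2: attacked by Qc2.
Legal moves for Black: none.
Not in check and no legal moves → stalemate.

stalemate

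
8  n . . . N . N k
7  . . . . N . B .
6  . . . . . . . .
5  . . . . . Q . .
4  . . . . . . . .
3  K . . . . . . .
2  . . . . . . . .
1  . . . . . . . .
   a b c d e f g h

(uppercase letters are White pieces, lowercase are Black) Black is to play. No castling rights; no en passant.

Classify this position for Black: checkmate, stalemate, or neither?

Black to move; black king on h8.
In check: yes, from the white bishop on g7.
King squares — g7: attacked by Ne8; h7: attacked by Qf5; g8: attacked by Ne7.
Legal moves for Black: none.
In check with no legal moves → checkmate.

checkmate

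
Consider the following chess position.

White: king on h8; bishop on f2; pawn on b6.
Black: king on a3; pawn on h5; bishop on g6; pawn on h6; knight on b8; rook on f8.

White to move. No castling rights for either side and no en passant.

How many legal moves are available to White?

White to move; king on h8.
In check: yes, from the black rook on f8.
Legal moves: Kg7.
Count: 1.

1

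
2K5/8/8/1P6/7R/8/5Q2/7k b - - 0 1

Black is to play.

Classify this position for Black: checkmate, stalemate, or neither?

checkmate

Black to move; black king on h1.
In check: yes, from the white rook on h4.
King squares — g1: attacked by Qf2; g2: attacked by Qf2; h2: attacked by Qf2.
Legal moves for Black: none.
In check with no legal moves → checkmate.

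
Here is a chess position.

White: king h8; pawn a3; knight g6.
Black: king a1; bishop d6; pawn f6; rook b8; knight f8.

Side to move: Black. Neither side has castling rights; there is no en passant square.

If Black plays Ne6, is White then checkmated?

After Ne6: white king on h8; in check: yes, from the black rook on b8.
White has 2 legal replies: Kh7, Nf8.
In check but a legal move exists → not checkmate.

no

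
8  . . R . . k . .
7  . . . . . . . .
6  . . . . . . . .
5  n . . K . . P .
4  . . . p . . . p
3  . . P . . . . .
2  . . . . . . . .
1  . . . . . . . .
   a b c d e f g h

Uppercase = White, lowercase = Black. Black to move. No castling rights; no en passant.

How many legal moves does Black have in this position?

3

Black to move; king on f8.
In check: yes, from the white rook on c8.
Legal moves: Kg7, Kf7, Ke7.
Count: 3.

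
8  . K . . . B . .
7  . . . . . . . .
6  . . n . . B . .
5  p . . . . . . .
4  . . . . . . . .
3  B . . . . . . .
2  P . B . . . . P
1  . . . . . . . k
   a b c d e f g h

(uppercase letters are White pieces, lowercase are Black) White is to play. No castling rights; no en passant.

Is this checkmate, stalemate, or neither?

White to move; white king on b8.
In check: yes, from the black knight on c6.
King squares — a7: attacked by Nc6; b7: available; c7: available; a8: available; c8: available.
Legal moves for White: Kc8, Ka8, Kc7, Kb7.
White is in check but has 4 legal moves → neither.

neither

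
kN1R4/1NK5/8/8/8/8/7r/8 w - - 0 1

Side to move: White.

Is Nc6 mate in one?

After Nc6: black king on a8; in check: yes, from the white rook on d8.
King squares — a7: attacked by Nc6; b7: attacked by Kc7; b8: attacked by Nc6.
Black has no legal moves → checkmate.

yes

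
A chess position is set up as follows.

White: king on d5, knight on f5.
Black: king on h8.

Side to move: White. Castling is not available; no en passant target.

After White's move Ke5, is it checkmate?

no

After Ke5: black king on h8; in check: no.
Black is not in check, so this cannot be checkmate.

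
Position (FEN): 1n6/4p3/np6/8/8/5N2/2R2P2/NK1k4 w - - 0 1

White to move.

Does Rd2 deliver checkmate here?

After Rd2: black king on d1; in check: yes, from the white rook on d2.
King squares — c1: attacked by Kb1; e1: attacked by Nf3; c2: attacked by Na1; d2: attacked by Nf3; e2: attacked by Rd2.
Black has no legal moves → checkmate.

yes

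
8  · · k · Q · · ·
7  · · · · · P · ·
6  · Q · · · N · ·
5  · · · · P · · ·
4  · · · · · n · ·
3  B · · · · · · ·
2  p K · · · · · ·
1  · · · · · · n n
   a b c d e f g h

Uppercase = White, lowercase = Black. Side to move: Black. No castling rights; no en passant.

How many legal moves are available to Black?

0

Black to move; king on c8.
In check: yes, from the white queen on e8.
Legal moves: none.
Count: 0.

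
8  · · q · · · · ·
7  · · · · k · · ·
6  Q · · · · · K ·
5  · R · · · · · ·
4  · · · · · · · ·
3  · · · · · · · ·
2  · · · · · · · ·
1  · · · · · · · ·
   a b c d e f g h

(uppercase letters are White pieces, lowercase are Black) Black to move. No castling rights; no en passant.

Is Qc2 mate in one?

no

After Qc2: white king on g6; in check: yes, from the black queen on c2.
White has 5 legal replies: Kg7, Kh6, Kh5, Kg5, Rf5.
In check but a legal move exists → not checkmate.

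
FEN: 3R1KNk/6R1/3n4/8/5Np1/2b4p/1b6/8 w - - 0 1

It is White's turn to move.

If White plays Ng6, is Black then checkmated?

After Ng6: black king on h8; in check: yes, from the white knight on g6.
King squares — g7: attacked by Kf8; h7: attacked by Rg7; g8: attacked by Rg7.
Black has no legal moves → checkmate.

yes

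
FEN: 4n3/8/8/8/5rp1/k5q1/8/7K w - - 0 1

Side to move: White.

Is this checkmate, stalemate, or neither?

White to move; white king on h1.
In check: no.
King squares — g1: attacked by Qg3; g2: attacked by Qg3; h2: attacked by Qg3.
Legal moves for White: none.
Not in check and no legal moves → stalemate.

stalemate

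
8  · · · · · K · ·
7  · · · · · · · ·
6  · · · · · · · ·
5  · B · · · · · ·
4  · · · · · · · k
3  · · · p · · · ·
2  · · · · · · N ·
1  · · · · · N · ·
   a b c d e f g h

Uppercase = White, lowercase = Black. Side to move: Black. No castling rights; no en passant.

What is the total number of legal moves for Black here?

Black to move; king on h4.
In check: yes, from the white knight on g2.
Legal moves: Kh5, Kg5, Kg4, Kh3.
Count: 4.

4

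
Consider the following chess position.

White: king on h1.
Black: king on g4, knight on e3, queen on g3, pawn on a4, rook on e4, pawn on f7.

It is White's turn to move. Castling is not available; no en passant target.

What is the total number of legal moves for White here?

White to move; king on h1.
In check: no.
Legal moves: none.
Count: 0.

0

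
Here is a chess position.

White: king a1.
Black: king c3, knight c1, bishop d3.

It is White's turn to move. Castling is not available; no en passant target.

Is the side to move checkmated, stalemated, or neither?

White to move; white king on a1.
In check: no.
King squares — b1: attacked by Bd3; a2: attacked by Nc1; b2: attacked by Kc3.
Legal moves for White: none.
Not in check and no legal moves → stalemate.

stalemate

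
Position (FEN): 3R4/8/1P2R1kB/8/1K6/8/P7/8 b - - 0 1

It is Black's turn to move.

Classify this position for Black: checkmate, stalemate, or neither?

Black to move; black king on g6.
In check: yes, from the white rook on e6.
King squares — f5: available; g5: attacked by Bh6; h5: available; f6: attacked by Re6; h6: attacked by Re6; f7: available; g7: attacked by Bh6; h7: available.
Legal moves for Black: Kh7, Kf7, Kh5, Kf5.
Black is in check but has 4 legal moves → neither.

neither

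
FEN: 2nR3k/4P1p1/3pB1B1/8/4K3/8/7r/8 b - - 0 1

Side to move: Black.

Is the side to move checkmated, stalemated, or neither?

checkmate

Black to move; black king on h8.
In check: yes, from the white rook on d8.
King squares — g7: own pawn; h7: attacked by Bg6; g8: attacked by Be6.
Legal moves for Black: none.
In check with no legal moves → checkmate.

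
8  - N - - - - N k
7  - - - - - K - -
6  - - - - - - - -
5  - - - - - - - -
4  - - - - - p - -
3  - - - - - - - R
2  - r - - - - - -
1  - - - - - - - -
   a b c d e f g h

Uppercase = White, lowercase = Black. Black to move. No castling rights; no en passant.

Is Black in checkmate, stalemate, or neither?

checkmate

Black to move; black king on h8.
In check: yes, from the white rook on h3.
King squares — g7: attacked by Kf7; h7: attacked by Rh3; g8: attacked by Kf7.
Legal moves for Black: none.
In check with no legal moves → checkmate.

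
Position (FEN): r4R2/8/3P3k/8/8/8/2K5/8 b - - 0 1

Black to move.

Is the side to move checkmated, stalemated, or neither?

neither

Black to move; black king on h6.
In check: no.
Legal moves for Black: Rxf8, Re8, Rd8, Rc8+, Rb8, Ra7, Ra6, Ra5, Ra4, Ra3, Ra2+, Ra1, Kh7, Kg7, Kg6, Kh5, Kg5.
Black has 17 legal moves and is not in check → neither.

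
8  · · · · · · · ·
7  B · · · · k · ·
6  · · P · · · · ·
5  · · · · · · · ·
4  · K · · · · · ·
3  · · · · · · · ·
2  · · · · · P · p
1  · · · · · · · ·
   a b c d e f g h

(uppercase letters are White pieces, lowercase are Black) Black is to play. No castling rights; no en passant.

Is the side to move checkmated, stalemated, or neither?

Black to move; black king on f7.
In check: no.
Legal moves for Black: Kg8, Kf8, Ke8, Kg7, Ke7, Kg6, Kf6, Ke6, h1=Q, h1=R, h1=B, h1=N.
Black has 12 legal moves and is not in check → neither.

neither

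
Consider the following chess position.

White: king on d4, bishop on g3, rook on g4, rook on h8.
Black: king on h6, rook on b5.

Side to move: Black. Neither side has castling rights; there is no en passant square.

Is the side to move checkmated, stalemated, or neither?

checkmate

Black to move; black king on h6.
In check: yes, from the white rook on h8.
King squares — g5: attacked by Rg4; h5: attacked by Rh8; g6: attacked by Rg4; g7: attacked by Rg4; h7: attacked by Rh8.
Legal moves for Black: none.
In check with no legal moves → checkmate.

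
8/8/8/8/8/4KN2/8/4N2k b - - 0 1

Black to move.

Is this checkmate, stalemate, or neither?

Black to move; black king on h1.
In check: no.
King squares — g1: attacked by Nf3; g2: attacked by Ne1; h2: attacked by Nf3.
Legal moves for Black: none.
Not in check and no legal moves → stalemate.

stalemate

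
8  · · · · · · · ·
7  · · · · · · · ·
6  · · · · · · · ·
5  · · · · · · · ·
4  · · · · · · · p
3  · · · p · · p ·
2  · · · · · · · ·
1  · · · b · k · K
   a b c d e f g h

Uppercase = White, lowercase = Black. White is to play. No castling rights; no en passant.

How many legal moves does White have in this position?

White to move; king on h1.
In check: no.
Legal moves: none.
Count: 0.

0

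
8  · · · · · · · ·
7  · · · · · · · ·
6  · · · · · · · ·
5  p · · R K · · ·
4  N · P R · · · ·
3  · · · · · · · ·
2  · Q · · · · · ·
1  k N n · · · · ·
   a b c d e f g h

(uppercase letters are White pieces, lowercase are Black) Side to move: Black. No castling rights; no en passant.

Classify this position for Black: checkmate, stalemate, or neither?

checkmate

Black to move; black king on a1.
In check: yes, from the white queen on b2.
King squares — b1: attacked by Qb2; a2: attacked by Qb2; b2: attacked by Na4.
Legal moves for Black: none.
In check with no legal moves → checkmate.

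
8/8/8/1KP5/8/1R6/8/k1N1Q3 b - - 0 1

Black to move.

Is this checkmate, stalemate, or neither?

stalemate

Black to move; black king on a1.
In check: no.
King squares — b1: attacked by Rb3; a2: attacked by Nc1; b2: attacked by Rb3.
Legal moves for Black: none.
Not in check and no legal moves → stalemate.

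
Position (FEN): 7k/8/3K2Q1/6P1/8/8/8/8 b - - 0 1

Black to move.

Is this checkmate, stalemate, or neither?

stalemate

Black to move; black king on h8.
In check: no.
King squares — g7: attacked by Qg6; h7: attacked by Qg6; g8: attacked by Qg6.
Legal moves for Black: none.
Not in check and no legal moves → stalemate.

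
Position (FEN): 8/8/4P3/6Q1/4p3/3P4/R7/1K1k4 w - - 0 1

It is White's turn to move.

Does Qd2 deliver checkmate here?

yes

After Qd2: black king on d1; in check: yes, from the white queen on d2.
King squares — c1: attacked by Kb1; e1: attacked by Qd2; c2: attacked by Kb1; d2: attacked by Ra2; e2: attacked by Qd2.
Black has no legal moves → checkmate.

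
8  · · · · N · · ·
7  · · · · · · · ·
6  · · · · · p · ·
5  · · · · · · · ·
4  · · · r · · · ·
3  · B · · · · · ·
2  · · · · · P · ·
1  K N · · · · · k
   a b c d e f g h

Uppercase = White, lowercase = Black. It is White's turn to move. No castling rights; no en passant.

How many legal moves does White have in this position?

20

White to move; king on a1.
In check: no.
Legal moves: Ng7, Nc7, Nxf6, Nd6, Bg8, Bf7, Be6, Bd5+, Bc4, Ba4, Bc2, Ba2, Bd1, Nc3, Na3, Nd2, Kb2, Ka2, f3, f4.
Count: 20.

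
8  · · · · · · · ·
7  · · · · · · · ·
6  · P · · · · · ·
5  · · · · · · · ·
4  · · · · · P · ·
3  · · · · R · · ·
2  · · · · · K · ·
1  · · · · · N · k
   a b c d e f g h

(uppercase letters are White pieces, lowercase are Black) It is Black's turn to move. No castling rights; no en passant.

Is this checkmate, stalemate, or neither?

Black to move; black king on h1.
In check: no.
King squares — g1: attacked by Kf2; g2: attacked by Kf2; h2: attacked by Nf1.
Legal moves for Black: none.
Not in check and no legal moves → stalemate.

stalemate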